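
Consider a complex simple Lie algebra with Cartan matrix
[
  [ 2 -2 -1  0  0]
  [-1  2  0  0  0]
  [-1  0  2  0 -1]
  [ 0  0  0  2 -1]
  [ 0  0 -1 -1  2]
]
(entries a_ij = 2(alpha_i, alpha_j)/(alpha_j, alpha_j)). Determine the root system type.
B_5

The matrix has rank 5 with 2's on the diagonal. Reading the off-diagonal entries as Dynkin edges (a single edge where a_ij = a_ji = -1; a double or triple edge where a_ij * a_ji = 2 or 3), the diagram is a chain of 5 nodes with a double edge at one end; the terminal node there is the unique short simple root (B_5). One simple-root ordering that puts it in standard form is (alpha_4, alpha_5, alpha_3, alpha_1, alpha_2). So the algebra is type B_5, i.e. so(11).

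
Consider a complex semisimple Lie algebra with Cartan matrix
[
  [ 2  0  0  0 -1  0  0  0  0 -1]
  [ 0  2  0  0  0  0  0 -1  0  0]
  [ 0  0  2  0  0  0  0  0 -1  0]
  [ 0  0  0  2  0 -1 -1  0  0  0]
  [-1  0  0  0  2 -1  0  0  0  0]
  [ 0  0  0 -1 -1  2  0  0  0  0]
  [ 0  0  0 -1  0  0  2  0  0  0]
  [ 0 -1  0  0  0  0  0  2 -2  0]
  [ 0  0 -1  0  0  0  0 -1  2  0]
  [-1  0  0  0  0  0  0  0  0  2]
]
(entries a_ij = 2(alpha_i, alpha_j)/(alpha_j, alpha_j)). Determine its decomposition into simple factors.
The diagram associated to this matrix has two connected components: the simple roots {alpha_1, alpha_4, alpha_5, alpha_6, alpha_7, alpha_10} form a chain of 6 nodes with single edges (A_6), and {alpha_2, alpha_3, alpha_8, alpha_9} form a chain of 4 nodes with a double edge between the middle two (F_4). A semisimple Lie algebra decomposes uniquely as the direct sum of simple ideals, one per connected component of its Dynkin diagram, so g ≅ A_6 ⊕ F_4 (dimension 48 + 52 = 100).

A6 ⊕ F4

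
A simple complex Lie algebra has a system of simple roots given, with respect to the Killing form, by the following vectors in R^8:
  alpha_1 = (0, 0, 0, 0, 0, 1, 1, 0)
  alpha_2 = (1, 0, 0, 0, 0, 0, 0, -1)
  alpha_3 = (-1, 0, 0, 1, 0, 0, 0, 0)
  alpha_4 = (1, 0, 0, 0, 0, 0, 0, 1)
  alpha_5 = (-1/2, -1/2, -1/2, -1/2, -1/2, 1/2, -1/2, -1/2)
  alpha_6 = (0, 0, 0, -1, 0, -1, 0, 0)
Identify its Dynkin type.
type E_6

Compute the Cartan integers a_ij = 2(alpha_i, alpha_j)/(alpha_j, alpha_j); the resulting 6x6 Cartan matrix is
[[2, 0, 0, 0, 0, -1], [0, 2, -1, 0, 0, 0], [0, -1, 2, -1, 0, -1], [0, 0, -1, 2, -1, 0], [0, 0, 0, -1, 2, 0], [-1, 0, -1, 0, 0, 2]].
All simple roots have the same length, so the diagram is simply laced. The associated Dynkin diagram is a chain of 5 nodes with one extra node attached to the third node from one end (E_6), so the type is E_6.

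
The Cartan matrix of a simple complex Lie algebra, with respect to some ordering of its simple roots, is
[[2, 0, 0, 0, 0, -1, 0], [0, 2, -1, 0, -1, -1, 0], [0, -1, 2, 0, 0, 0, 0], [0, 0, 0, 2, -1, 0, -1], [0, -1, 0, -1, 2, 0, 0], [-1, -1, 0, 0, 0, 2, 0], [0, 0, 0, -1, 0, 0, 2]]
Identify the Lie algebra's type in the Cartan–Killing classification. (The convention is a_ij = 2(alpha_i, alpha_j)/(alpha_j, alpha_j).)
The matrix has rank 7 with 2's on the diagonal. Reading the off-diagonal entries as Dynkin edges (a single edge where a_ij = a_ji = -1; a double or triple edge where a_ij * a_ji = 2 or 3), the diagram is a chain of 6 nodes with one extra node attached to the third node from one end (E_7). One simple-root ordering that puts it in standard form is (alpha_1, alpha_3, alpha_6, alpha_2, alpha_5, alpha_4, alpha_7). So the algebra is type E_7.

type E_7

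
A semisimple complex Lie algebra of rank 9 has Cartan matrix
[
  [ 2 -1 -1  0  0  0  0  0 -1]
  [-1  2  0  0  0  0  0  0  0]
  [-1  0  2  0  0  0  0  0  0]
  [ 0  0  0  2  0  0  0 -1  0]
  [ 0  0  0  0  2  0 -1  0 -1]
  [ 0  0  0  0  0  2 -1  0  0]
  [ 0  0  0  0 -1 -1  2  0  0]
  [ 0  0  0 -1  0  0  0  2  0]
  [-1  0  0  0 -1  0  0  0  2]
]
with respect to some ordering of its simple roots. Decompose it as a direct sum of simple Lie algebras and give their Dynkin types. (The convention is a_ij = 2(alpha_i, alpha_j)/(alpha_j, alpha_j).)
A_2 (sl(3)) + D_7 (so(14))

The diagram associated to this matrix has two connected components: the simple roots {alpha_4, alpha_8} form a chain of 2 nodes with single edges (A_2), and {alpha_1, alpha_2, alpha_3, alpha_5, alpha_6, alpha_7, alpha_9} form a chain of 5 nodes with a fork of two nodes at one end (D_7). A semisimple Lie algebra decomposes uniquely as the direct sum of simple ideals, one per connected component of its Dynkin diagram, so g ≅ A_2 ⊕ D_7 (dimension 8 + 91 = 99).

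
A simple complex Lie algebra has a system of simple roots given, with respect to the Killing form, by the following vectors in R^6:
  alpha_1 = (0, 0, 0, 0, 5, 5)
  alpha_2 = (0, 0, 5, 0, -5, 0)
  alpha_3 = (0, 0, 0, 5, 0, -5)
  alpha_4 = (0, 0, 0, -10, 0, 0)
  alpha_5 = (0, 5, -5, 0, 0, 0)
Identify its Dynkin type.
Compute the Cartan integers a_ij = 2(alpha_i, alpha_j)/(alpha_j, alpha_j); the resulting 5x5 Cartan matrix is
[[2, -1, -1, 0, 0], [-1, 2, 0, 0, -1], [-1, 0, 2, -1, 0], [0, 0, -2, 2, 0], [0, -1, 0, 0, 2]].
The roots have two lengths (squared-length ratio 2:1); the short ones are alpha_{1,2,3,5}. The associated Dynkin diagram is a chain of 5 nodes with a double edge at one end; the terminal node there is the unique long simple root (C_5), so the type is C_5 (the algebra sp(10)).

type C_5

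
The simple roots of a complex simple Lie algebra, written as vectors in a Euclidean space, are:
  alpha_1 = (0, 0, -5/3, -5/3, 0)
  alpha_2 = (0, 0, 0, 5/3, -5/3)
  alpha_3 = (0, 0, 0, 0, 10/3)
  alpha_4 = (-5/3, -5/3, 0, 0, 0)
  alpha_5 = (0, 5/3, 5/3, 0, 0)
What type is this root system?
Compute the Cartan integers a_ij = 2(alpha_i, alpha_j)/(alpha_j, alpha_j); the resulting 5x5 Cartan matrix is
[[2, -1, 0, 0, -1], [-1, 2, -1, 0, 0], [0, -2, 2, 0, 0], [0, 0, 0, 2, -1], [-1, 0, 0, -1, 2]].
The roots have two lengths (squared-length ratio 2:1); the short ones are alpha_{1,2,4,5}. The associated Dynkin diagram is a chain of 5 nodes with a double edge at one end; the terminal node there is the unique long simple root (C_5), so the type is C_5 (the algebra sp(10)).

C_5 (sp(10))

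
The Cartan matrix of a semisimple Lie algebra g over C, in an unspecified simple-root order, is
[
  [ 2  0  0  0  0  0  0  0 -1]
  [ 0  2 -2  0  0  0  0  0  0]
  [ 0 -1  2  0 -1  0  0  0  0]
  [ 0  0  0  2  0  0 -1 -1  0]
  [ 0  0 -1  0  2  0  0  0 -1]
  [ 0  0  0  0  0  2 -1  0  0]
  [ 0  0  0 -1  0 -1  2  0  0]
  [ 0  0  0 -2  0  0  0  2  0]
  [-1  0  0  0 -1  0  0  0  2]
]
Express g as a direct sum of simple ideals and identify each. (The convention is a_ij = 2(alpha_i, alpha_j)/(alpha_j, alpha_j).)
The diagram associated to this matrix has two connected components: the simple roots {alpha_4, alpha_6, alpha_7, alpha_8} form a chain of 4 nodes with a double edge at one end; the terminal node there is the unique long simple root (C_4), and {alpha_1, alpha_2, alpha_3, alpha_5, alpha_9} form a chain of 5 nodes with a double edge at one end; the terminal node there is the unique long simple root (C_5). A semisimple Lie algebra decomposes uniquely as the direct sum of simple ideals, one per connected component of its Dynkin diagram, so g ≅ C_4 ⊕ C_5 (dimension 36 + 55 = 91).

C_4 (sp(8)) ⊕ C_5 (sp(10))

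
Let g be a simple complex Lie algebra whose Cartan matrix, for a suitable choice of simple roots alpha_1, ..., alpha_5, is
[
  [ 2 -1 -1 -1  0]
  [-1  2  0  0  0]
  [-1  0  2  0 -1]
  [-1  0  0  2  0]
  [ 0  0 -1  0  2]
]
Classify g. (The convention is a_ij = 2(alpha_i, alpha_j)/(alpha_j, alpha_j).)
D_5 (so(10))

The matrix has rank 5 with 2's on the diagonal. Reading the off-diagonal entries as Dynkin edges (a single edge where a_ij = a_ji = -1; a double or triple edge where a_ij * a_ji = 2 or 3), the diagram is a chain of 3 nodes with a fork of two nodes at one end (D_5). One simple-root ordering that puts it in standard form is (alpha_5, alpha_3, alpha_1, alpha_2, alpha_4). So the algebra is type D_5, i.e. so(10).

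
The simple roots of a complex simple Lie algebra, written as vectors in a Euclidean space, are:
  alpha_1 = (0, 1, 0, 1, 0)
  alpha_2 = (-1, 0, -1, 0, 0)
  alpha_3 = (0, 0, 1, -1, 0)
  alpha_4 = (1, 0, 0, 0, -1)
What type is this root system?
Compute the Cartan integers a_ij = 2(alpha_i, alpha_j)/(alpha_j, alpha_j); the resulting 4x4 Cartan matrix is
[[2, 0, -1, 0], [0, 2, -1, -1], [-1, -1, 2, 0], [0, -1, 0, 2]].
All simple roots have the same length, so the diagram is simply laced. The associated Dynkin diagram is a chain of 4 nodes with single edges (A_4), so the type is A_4 (the algebra sl(5)).

A_4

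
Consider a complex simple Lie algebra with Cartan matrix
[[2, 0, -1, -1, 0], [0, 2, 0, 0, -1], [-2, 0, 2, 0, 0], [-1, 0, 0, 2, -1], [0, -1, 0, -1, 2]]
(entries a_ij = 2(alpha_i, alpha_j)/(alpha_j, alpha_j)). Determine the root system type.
C_5

The matrix has rank 5 with 2's on the diagonal. Reading the off-diagonal entries as Dynkin edges (a single edge where a_ij = a_ji = -1; a double or triple edge where a_ij * a_ji = 2 or 3), the diagram is a chain of 5 nodes with a double edge at one end; the terminal node there is the unique long simple root (C_5). One simple-root ordering that puts it in standard form is (alpha_2, alpha_5, alpha_4, alpha_1, alpha_3). So the algebra is type C_5, i.e. sp(10).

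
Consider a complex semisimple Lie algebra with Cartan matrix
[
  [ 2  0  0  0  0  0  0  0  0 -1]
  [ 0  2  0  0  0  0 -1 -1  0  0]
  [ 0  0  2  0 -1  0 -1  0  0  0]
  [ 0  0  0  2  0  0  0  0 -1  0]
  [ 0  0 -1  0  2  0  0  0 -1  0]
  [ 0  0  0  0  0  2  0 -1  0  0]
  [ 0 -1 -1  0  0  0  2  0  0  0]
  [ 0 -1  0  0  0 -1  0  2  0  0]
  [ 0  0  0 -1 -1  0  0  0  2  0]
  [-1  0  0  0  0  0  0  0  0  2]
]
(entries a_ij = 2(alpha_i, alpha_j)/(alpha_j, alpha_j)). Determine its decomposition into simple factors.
type A_2 ⊕ type A_8

The diagram associated to this matrix has two connected components: the simple roots {alpha_1, alpha_10} form a chain of 2 nodes with single edges (A_2), and {alpha_2, alpha_3, alpha_4, alpha_5, alpha_6, alpha_7, alpha_8, alpha_9} form a chain of 8 nodes with single edges (A_8). A semisimple Lie algebra decomposes uniquely as the direct sum of simple ideals, one per connected component of its Dynkin diagram, so g ≅ A_2 ⊕ A_8 (dimension 8 + 80 = 88).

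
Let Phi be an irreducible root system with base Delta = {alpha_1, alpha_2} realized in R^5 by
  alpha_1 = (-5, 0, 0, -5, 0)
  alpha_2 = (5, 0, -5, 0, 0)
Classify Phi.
Compute the Cartan integers a_ij = 2(alpha_i, alpha_j)/(alpha_j, alpha_j); the resulting 2x2 Cartan matrix is
[[2, -1], [-1, 2]].
All simple roots have the same length, so the diagram is simply laced. The associated Dynkin diagram is a chain of 2 nodes with single edges (A_2), so the type is A_2 (the algebra sl(3)).

A_2 (sl(3))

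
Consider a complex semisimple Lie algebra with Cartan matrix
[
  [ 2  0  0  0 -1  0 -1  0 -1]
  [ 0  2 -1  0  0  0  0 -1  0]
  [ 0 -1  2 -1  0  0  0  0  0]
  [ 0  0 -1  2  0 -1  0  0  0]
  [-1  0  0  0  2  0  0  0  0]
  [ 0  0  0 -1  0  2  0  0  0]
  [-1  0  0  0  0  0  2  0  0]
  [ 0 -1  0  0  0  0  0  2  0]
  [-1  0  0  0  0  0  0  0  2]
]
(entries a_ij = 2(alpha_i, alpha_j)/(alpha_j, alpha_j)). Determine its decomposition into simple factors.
type A_5 + type D_4

The diagram associated to this matrix has two connected components: the simple roots {alpha_2, alpha_3, alpha_4, alpha_6, alpha_8} form a chain of 5 nodes with single edges (A_5), and {alpha_1, alpha_5, alpha_7, alpha_9} form a chain of 2 nodes with a fork of two nodes at one end (D_4). A semisimple Lie algebra decomposes uniquely as the direct sum of simple ideals, one per connected component of its Dynkin diagram, so g ≅ A_5 ⊕ D_4 (dimension 35 + 28 = 63).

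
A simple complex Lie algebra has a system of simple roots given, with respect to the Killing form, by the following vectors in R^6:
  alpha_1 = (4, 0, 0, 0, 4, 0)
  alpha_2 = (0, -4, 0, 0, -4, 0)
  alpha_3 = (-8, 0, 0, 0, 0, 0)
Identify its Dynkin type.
Compute the Cartan integers a_ij = 2(alpha_i, alpha_j)/(alpha_j, alpha_j); the resulting 3x3 Cartan matrix is
[[2, -1, -1], [-1, 2, 0], [-2, 0, 2]].
The roots have two lengths (squared-length ratio 2:1); the short ones are alpha_{1,2}. The associated Dynkin diagram is a chain of 3 nodes with a double edge at one end; the terminal node there is the unique long simple root (C_3), so the type is C_3 (the algebra sp(6)).

C3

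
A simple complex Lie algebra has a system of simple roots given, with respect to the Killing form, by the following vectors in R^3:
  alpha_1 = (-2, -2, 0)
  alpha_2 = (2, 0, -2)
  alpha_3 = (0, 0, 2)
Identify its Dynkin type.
Compute the Cartan integers a_ij = 2(alpha_i, alpha_j)/(alpha_j, alpha_j); the resulting 3x3 Cartan matrix is
[[2, -1, 0], [-1, 2, -2], [0, -1, 2]].
The roots have two lengths (squared-length ratio 2:1); the short ones are alpha_{3}. The associated Dynkin diagram is a chain of 3 nodes with a double edge at one end; the terminal node there is the unique short simple root (B_3), so the type is B_3 (the algebra so(7)).

type B_3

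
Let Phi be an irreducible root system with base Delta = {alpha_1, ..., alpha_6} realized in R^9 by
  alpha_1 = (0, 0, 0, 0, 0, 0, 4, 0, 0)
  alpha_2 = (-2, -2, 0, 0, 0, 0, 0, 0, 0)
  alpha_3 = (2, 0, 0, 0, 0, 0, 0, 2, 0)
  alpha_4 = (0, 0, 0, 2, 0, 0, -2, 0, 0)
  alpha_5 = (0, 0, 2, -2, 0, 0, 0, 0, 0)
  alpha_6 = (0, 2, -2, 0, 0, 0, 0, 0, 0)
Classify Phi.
Compute the Cartan integers a_ij = 2(alpha_i, alpha_j)/(alpha_j, alpha_j); the resulting 6x6 Cartan matrix is
[[2, 0, 0, -2, 0, 0], [0, 2, -1, 0, 0, -1], [0, -1, 2, 0, 0, 0], [-1, 0, 0, 2, -1, 0], [0, 0, 0, -1, 2, -1], [0, -1, 0, 0, -1, 2]].
The roots have two lengths (squared-length ratio 2:1); the short ones are alpha_{2,3,4,5,6}. The associated Dynkin diagram is a chain of 6 nodes with a double edge at one end; the terminal node there is the unique long simple root (C_6), so the type is C_6 (the algebra sp(12)).

C6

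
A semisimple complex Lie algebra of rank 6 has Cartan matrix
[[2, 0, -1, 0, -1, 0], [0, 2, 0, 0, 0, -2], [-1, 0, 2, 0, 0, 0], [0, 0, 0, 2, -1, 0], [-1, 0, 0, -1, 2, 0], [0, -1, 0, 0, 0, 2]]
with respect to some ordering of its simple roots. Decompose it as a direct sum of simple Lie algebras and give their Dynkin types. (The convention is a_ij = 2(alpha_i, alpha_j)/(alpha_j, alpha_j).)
A_4 (sl(5)) ⊕ B_2 (so(5))

The diagram associated to this matrix has two connected components: the simple roots {alpha_1, alpha_3, alpha_4, alpha_5} form a chain of 4 nodes with single edges (A_4), and {alpha_2, alpha_6} form a chain of 2 nodes with a double edge at one end; the terminal node there is the unique short simple root (B_2). A semisimple Lie algebra decomposes uniquely as the direct sum of simple ideals, one per connected component of its Dynkin diagram, so g ≅ A_4 ⊕ B_2 (dimension 24 + 10 = 34).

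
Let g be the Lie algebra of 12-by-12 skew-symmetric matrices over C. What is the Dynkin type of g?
This is so(12) with 12 even, which has dimension 12(12-1)/2 = 66 and rank 12/2 = 6. In the classification of classical Lie algebras, the orthogonal algebra so(2n) in an even number of variables has type D_n; here n = 6, so the Dynkin diagram is a chain of 4 nodes with a fork of two nodes at one end (D_6). Hence the type is D_6.

D6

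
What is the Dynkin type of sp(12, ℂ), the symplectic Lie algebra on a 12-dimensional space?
C_6

This is sp(12), which has dimension 12(12+1)/2 = 78 and rank 12/2 = 6. In the classification of classical Lie algebras, the symplectic algebra sp(2n) has type C_n; here n = 6, so the Dynkin diagram is a chain of 6 nodes with a double edge at one end; the terminal node there is the unique long simple root (C_6). Hence the type is C_6.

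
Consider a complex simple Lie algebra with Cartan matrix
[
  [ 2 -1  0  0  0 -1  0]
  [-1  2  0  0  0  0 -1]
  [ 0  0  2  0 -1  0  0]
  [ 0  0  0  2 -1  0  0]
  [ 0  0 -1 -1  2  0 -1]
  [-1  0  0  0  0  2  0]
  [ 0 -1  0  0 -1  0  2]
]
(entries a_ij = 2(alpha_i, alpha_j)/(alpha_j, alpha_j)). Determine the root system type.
type D_7

The matrix has rank 7 with 2's on the diagonal. Reading the off-diagonal entries as Dynkin edges (a single edge where a_ij = a_ji = -1; a double or triple edge where a_ij * a_ji = 2 or 3), the diagram is a chain of 5 nodes with a fork of two nodes at one end (D_7). One simple-root ordering that puts it in standard form is (alpha_6, alpha_1, alpha_2, alpha_7, alpha_5, alpha_4, alpha_3). So the algebra is type D_7, i.e. so(14).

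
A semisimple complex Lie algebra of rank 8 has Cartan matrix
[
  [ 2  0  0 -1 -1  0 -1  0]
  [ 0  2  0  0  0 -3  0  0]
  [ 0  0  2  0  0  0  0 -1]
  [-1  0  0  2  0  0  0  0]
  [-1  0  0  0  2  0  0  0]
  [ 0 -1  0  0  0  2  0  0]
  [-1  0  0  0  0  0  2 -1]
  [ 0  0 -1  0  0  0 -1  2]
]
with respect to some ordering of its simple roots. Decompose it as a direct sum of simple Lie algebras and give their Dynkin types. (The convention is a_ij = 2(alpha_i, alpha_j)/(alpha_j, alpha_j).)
D6 ⊕ G2

The diagram associated to this matrix has two connected components: the simple roots {alpha_1, alpha_3, alpha_4, alpha_5, alpha_7, alpha_8} form a chain of 4 nodes with a fork of two nodes at one end (D_6), and {alpha_2, alpha_6} form two nodes joined by a triple edge (G_2). A semisimple Lie algebra decomposes uniquely as the direct sum of simple ideals, one per connected component of its Dynkin diagram, so g ≅ D_6 ⊕ G_2 (dimension 66 + 14 = 80).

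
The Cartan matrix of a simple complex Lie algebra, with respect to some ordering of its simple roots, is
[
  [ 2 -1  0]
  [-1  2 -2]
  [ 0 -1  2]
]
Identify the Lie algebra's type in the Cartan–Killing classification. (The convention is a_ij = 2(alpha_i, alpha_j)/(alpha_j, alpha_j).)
type B_3

The matrix has rank 3 with 2's on the diagonal. Reading the off-diagonal entries as Dynkin edges (a single edge where a_ij = a_ji = -1; a double or triple edge where a_ij * a_ji = 2 or 3), the diagram is a chain of 3 nodes with a double edge at one end; the terminal node there is the unique short simple root (B_3). One simple-root ordering that puts it in standard form is (alpha_1, alpha_2, alpha_3). So the algebra is type B_3, i.e. so(7).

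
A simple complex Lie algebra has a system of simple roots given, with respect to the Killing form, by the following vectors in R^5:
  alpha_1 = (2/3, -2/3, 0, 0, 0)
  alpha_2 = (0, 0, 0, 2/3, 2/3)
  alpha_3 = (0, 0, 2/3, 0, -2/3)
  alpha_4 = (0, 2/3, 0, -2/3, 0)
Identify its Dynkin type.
Compute the Cartan integers a_ij = 2(alpha_i, alpha_j)/(alpha_j, alpha_j); the resulting 4x4 Cartan matrix is
[[2, 0, 0, -1], [0, 2, -1, -1], [0, -1, 2, 0], [-1, -1, 0, 2]].
All simple roots have the same length, so the diagram is simply laced. The associated Dynkin diagram is a chain of 4 nodes with single edges (A_4), so the type is A_4 (the algebra sl(5)).

A4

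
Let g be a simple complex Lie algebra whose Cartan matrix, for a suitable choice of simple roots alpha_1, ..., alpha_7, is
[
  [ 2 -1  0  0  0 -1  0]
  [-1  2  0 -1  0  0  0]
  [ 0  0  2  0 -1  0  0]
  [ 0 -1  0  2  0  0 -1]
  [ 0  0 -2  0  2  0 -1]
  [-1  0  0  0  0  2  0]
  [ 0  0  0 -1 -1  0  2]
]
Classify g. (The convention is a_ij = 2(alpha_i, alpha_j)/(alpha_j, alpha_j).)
The matrix has rank 7 with 2's on the diagonal. Reading the off-diagonal entries as Dynkin edges (a single edge where a_ij = a_ji = -1; a double or triple edge where a_ij * a_ji = 2 or 3), the diagram is a chain of 7 nodes with a double edge at one end; the terminal node there is the unique short simple root (B_7). One simple-root ordering that puts it in standard form is (alpha_6, alpha_1, alpha_2, alpha_4, alpha_7, alpha_5, alpha_3). So the algebra is type B_7, i.e. so(15).

B7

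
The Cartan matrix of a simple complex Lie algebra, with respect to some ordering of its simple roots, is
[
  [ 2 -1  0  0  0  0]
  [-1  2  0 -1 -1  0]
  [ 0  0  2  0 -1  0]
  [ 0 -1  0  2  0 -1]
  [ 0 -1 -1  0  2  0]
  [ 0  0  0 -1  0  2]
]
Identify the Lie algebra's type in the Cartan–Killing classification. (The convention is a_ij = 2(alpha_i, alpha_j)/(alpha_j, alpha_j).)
The matrix has rank 6 with 2's on the diagonal. Reading the off-diagonal entries as Dynkin edges (a single edge where a_ij = a_ji = -1; a double or triple edge where a_ij * a_ji = 2 or 3), the diagram is a chain of 5 nodes with one extra node attached to the third node from one end (E_6). One simple-root ordering that puts it in standard form is (alpha_6, alpha_1, alpha_4, alpha_2, alpha_5, alpha_3). So the algebra is type E_6.

E_6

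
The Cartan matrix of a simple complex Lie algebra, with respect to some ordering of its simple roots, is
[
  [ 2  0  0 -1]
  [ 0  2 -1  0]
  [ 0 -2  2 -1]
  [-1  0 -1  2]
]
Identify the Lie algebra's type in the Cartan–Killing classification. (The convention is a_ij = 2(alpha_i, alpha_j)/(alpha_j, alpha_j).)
B4

The matrix has rank 4 with 2's on the diagonal. Reading the off-diagonal entries as Dynkin edges (a single edge where a_ij = a_ji = -1; a double or triple edge where a_ij * a_ji = 2 or 3), the diagram is a chain of 4 nodes with a double edge at one end; the terminal node there is the unique short simple root (B_4). One simple-root ordering that puts it in standard form is (alpha_1, alpha_4, alpha_3, alpha_2). So the algebra is type B_4, i.e. so(9).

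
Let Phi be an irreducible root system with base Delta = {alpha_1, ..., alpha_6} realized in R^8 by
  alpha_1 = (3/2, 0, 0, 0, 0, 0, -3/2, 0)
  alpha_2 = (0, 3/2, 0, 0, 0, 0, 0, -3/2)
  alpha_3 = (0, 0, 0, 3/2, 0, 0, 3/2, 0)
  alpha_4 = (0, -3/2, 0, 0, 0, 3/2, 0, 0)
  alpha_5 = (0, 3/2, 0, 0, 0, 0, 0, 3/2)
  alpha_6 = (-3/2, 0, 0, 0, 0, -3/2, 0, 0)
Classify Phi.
D_6

Compute the Cartan integers a_ij = 2(alpha_i, alpha_j)/(alpha_j, alpha_j); the resulting 6x6 Cartan matrix is
[[2, 0, -1, 0, 0, -1], [0, 2, 0, -1, 0, 0], [-1, 0, 2, 0, 0, 0], [0, -1, 0, 2, -1, -1], [0, 0, 0, -1, 2, 0], [-1, 0, 0, -1, 0, 2]].
All simple roots have the same length, so the diagram is simply laced. The associated Dynkin diagram is a chain of 4 nodes with a fork of two nodes at one end (D_6), so the type is D_6 (the algebra so(12)).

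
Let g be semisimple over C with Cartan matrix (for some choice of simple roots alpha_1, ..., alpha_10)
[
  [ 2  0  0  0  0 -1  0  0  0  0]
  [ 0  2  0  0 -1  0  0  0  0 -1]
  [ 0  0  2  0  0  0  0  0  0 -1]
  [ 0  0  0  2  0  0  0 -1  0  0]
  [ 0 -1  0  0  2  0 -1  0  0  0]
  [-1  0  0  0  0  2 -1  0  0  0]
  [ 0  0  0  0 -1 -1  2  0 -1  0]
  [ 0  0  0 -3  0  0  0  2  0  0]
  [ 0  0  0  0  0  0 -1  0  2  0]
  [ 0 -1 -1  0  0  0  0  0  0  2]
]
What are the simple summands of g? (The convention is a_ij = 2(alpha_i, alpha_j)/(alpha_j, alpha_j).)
The diagram associated to this matrix has two connected components: the simple roots {alpha_1, alpha_2, alpha_3, alpha_5, alpha_6, alpha_7, alpha_9, alpha_10} form a chain of 7 nodes with one extra node attached to the third node from one end (E_8), and {alpha_4, alpha_8} form two nodes joined by a triple edge (G_2). A semisimple Lie algebra decomposes uniquely as the direct sum of simple ideals, one per connected component of its Dynkin diagram, so g ≅ E_8 ⊕ G_2 (dimension 248 + 14 = 262).

E_8 ⊕ G_2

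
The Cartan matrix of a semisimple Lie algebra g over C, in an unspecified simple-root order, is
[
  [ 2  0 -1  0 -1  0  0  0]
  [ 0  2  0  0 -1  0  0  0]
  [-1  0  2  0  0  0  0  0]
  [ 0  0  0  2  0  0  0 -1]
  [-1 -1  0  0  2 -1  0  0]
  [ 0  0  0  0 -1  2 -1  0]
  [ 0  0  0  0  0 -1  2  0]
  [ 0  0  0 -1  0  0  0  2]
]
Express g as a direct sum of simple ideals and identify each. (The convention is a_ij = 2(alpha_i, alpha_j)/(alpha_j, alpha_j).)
The diagram associated to this matrix has two connected components: the simple roots {alpha_4, alpha_8} form a chain of 2 nodes with single edges (A_2), and {alpha_1, alpha_2, alpha_3, alpha_5, alpha_6, alpha_7} form a chain of 5 nodes with one extra node attached to the third node from one end (E_6). A semisimple Lie algebra decomposes uniquely as the direct sum of simple ideals, one per connected component of its Dynkin diagram, so g ≅ A_2 ⊕ E_6 (dimension 8 + 78 = 86).

A2 ⊕ E6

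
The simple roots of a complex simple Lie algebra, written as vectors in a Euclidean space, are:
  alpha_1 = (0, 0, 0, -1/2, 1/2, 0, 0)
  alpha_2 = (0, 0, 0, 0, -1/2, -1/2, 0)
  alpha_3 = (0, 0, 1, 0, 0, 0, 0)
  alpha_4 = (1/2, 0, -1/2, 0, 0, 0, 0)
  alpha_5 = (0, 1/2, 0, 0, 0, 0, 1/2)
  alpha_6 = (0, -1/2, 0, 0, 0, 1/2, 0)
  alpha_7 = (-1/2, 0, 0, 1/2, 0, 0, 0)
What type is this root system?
Compute the Cartan integers a_ij = 2(alpha_i, alpha_j)/(alpha_j, alpha_j); the resulting 7x7 Cartan matrix is
[[2, -1, 0, 0, 0, 0, -1], [-1, 2, 0, 0, 0, -1, 0], [0, 0, 2, -2, 0, 0, 0], [0, 0, -1, 2, 0, 0, -1], [0, 0, 0, 0, 2, -1, 0], [0, -1, 0, 0, -1, 2, 0], [-1, 0, 0, -1, 0, 0, 2]].
The roots have two lengths (squared-length ratio 2:1); the short ones are alpha_{1,2,4,5,6,7}. The associated Dynkin diagram is a chain of 7 nodes with a double edge at one end; the terminal node there is the unique long simple root (C_7), so the type is C_7 (the algebra sp(14)).

type C_7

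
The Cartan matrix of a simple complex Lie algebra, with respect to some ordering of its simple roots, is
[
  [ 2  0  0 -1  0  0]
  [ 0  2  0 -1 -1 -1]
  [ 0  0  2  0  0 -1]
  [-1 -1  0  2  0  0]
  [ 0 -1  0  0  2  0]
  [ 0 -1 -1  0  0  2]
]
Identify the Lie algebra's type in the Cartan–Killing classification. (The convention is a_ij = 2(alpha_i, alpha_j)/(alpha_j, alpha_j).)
The matrix has rank 6 with 2's on the diagonal. Reading the off-diagonal entries as Dynkin edges (a single edge where a_ij = a_ji = -1; a double or triple edge where a_ij * a_ji = 2 or 3), the diagram is a chain of 5 nodes with one extra node attached to the third node from one end (E_6). One simple-root ordering that puts it in standard form is (alpha_1, alpha_5, alpha_4, alpha_2, alpha_6, alpha_3). So the algebra is type E_6.

E_6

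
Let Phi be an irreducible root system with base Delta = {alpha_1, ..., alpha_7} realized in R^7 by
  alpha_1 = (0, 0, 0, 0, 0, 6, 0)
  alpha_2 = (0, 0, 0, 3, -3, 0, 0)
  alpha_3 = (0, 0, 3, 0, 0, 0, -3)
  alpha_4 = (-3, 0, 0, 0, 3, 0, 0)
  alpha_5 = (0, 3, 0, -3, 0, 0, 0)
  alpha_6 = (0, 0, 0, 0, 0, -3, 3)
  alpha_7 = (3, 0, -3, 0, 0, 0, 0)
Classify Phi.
C_7

Compute the Cartan integers a_ij = 2(alpha_i, alpha_j)/(alpha_j, alpha_j); the resulting 7x7 Cartan matrix is
[[2, 0, 0, 0, 0, -2, 0], [0, 2, 0, -1, -1, 0, 0], [0, 0, 2, 0, 0, -1, -1], [0, -1, 0, 2, 0, 0, -1], [0, -1, 0, 0, 2, 0, 0], [-1, 0, -1, 0, 0, 2, 0], [0, 0, -1, -1, 0, 0, 2]].
The roots have two lengths (squared-length ratio 2:1); the short ones are alpha_{2,3,4,5,6,7}. The associated Dynkin diagram is a chain of 7 nodes with a double edge at one end; the terminal node there is the unique long simple root (C_7), so the type is C_7 (the algebra sp(14)).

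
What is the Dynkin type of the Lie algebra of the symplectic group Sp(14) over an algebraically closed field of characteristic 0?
C_7 (sp(14))

This is sp(14), which has dimension 14(14+1)/2 = 105 and rank 14/2 = 7. In the classification of classical Lie algebras, the symplectic algebra sp(2n) has type C_n; here n = 7, so the Dynkin diagram is a chain of 7 nodes with a double edge at one end; the terminal node there is the unique long simple root (C_7). Hence the type is C_7.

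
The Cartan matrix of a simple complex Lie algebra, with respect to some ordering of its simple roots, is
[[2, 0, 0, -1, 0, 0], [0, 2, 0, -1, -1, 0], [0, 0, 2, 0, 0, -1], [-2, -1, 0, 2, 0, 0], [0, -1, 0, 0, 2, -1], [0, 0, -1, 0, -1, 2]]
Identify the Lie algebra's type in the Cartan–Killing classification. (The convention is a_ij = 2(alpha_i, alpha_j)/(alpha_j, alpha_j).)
B6

The matrix has rank 6 with 2's on the diagonal. Reading the off-diagonal entries as Dynkin edges (a single edge where a_ij = a_ji = -1; a double or triple edge where a_ij * a_ji = 2 or 3), the diagram is a chain of 6 nodes with a double edge at one end; the terminal node there is the unique short simple root (B_6). One simple-root ordering that puts it in standard form is (alpha_3, alpha_6, alpha_5, alpha_2, alpha_4, alpha_1). So the algebra is type B_6, i.e. so(13).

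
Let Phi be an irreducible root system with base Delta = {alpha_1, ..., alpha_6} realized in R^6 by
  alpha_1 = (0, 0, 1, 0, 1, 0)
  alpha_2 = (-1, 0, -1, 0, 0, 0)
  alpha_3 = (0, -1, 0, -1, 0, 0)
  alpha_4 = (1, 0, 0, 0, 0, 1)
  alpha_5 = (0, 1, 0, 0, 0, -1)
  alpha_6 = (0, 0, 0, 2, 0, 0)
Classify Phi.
Compute the Cartan integers a_ij = 2(alpha_i, alpha_j)/(alpha_j, alpha_j); the resulting 6x6 Cartan matrix is
[[2, -1, 0, 0, 0, 0], [-1, 2, 0, -1, 0, 0], [0, 0, 2, 0, -1, -1], [0, -1, 0, 2, -1, 0], [0, 0, -1, -1, 2, 0], [0, 0, -2, 0, 0, 2]].
The roots have two lengths (squared-length ratio 2:1); the short ones are alpha_{1,2,3,4,5}. The associated Dynkin diagram is a chain of 6 nodes with a double edge at one end; the terminal node there is the unique long simple root (C_6), so the type is C_6 (the algebra sp(12)).

C_6 (sp(12))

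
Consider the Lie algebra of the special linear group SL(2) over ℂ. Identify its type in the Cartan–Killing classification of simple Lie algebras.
This is sl(2), which has dimension 2^2 - 1 = 3 and rank 2 - 1 = 1 (a Cartan subalgebra is the diagonal traceless matrices). In the classification of classical Lie algebras, the special linear algebra sl(n+1) has type A_n; here n = 1, so the Dynkin diagram is a chain of 1 nodes with single edges (A_1). Hence the type is A_1.

type A_1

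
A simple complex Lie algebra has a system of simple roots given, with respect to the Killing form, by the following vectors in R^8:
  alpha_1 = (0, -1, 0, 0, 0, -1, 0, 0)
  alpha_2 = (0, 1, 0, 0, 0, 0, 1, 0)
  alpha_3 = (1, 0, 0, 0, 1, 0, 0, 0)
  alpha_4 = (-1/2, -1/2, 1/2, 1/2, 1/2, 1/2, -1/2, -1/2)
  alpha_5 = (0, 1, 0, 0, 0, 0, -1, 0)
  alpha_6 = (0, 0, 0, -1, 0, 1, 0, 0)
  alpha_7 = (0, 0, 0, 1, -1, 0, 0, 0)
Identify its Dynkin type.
E_7

Compute the Cartan integers a_ij = 2(alpha_i, alpha_j)/(alpha_j, alpha_j); the resulting 7x7 Cartan matrix is
[[2, -1, 0, 0, -1, -1, 0], [-1, 2, 0, -1, 0, 0, 0], [0, 0, 2, 0, 0, 0, -1], [0, -1, 0, 2, 0, 0, 0], [-1, 0, 0, 0, 2, 0, 0], [-1, 0, 0, 0, 0, 2, -1], [0, 0, -1, 0, 0, -1, 2]].
All simple roots have the same length, so the diagram is simply laced. The associated Dynkin diagram is a chain of 6 nodes with one extra node attached to the third node from one end (E_7), so the type is E_7.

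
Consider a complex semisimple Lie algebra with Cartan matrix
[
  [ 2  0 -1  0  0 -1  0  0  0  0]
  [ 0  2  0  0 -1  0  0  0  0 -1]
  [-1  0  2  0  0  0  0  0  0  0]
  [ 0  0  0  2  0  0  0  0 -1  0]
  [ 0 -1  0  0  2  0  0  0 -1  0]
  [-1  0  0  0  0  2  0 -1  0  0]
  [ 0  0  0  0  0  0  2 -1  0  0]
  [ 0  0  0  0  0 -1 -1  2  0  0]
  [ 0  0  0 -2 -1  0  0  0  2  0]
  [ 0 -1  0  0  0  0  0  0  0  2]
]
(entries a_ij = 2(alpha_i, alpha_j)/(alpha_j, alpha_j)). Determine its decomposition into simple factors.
The diagram associated to this matrix has two connected components: the simple roots {alpha_1, alpha_3, alpha_6, alpha_7, alpha_8} form a chain of 5 nodes with single edges (A_5), and {alpha_2, alpha_4, alpha_5, alpha_9, alpha_10} form a chain of 5 nodes with a double edge at one end; the terminal node there is the unique short simple root (B_5). A semisimple Lie algebra decomposes uniquely as the direct sum of simple ideals, one per connected component of its Dynkin diagram, so g ≅ A_5 ⊕ B_5 (dimension 35 + 55 = 90).

A_5 (sl(6)) ⊕ B_5 (so(11))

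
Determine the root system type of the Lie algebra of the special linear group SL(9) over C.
A_8 (sl(9))

This is sl(9), which has dimension 9^2 - 1 = 80 and rank 9 - 1 = 8 (a Cartan subalgebra is the diagonal traceless matrices). In the classification of classical Lie algebras, the special linear algebra sl(n+1) has type A_n; here n = 8, so the Dynkin diagram is a chain of 8 nodes with single edges (A_8). Hence the type is A_8.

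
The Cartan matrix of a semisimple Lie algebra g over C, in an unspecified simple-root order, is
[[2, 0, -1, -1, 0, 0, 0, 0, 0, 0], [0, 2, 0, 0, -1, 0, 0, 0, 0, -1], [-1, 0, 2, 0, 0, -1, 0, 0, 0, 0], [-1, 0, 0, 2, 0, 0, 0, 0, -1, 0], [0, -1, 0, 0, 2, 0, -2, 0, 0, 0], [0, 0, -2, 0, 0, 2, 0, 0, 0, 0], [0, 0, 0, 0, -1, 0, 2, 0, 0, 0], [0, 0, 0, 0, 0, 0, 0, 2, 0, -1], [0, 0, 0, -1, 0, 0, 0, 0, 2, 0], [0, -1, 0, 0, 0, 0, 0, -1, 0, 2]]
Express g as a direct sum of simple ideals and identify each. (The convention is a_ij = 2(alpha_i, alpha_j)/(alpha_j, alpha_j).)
The diagram associated to this matrix has two connected components: the simple roots {alpha_2, alpha_5, alpha_7, alpha_8, alpha_10} form a chain of 5 nodes with a double edge at one end; the terminal node there is the unique short simple root (B_5), and {alpha_1, alpha_3, alpha_4, alpha_6, alpha_9} form a chain of 5 nodes with a double edge at one end; the terminal node there is the unique long simple root (C_5). A semisimple Lie algebra decomposes uniquely as the direct sum of simple ideals, one per connected component of its Dynkin diagram, so g ≅ B_5 ⊕ C_5 (dimension 55 + 55 = 110).

B_5 (so(11)) ⊕ C_5 (sp(10))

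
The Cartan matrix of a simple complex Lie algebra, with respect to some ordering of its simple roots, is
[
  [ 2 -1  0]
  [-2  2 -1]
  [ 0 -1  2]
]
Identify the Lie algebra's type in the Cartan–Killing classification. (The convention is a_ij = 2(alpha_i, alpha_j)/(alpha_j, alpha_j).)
The matrix has rank 3 with 2's on the diagonal. Reading the off-diagonal entries as Dynkin edges (a single edge where a_ij = a_ji = -1; a double or triple edge where a_ij * a_ji = 2 or 3), the diagram is a chain of 3 nodes with a double edge at one end; the terminal node there is the unique short simple root (B_3). One simple-root ordering that puts it in standard form is (alpha_3, alpha_2, alpha_1). So the algebra is type B_3, i.e. so(7).

B_3 (so(7))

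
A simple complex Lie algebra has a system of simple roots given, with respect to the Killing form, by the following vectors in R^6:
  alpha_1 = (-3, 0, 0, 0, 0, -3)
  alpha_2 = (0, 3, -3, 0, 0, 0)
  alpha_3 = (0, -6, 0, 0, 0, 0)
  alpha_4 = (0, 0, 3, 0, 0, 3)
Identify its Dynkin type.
C4

Compute the Cartan integers a_ij = 2(alpha_i, alpha_j)/(alpha_j, alpha_j); the resulting 4x4 Cartan matrix is
[[2, 0, 0, -1], [0, 2, -1, -1], [0, -2, 2, 0], [-1, -1, 0, 2]].
The roots have two lengths (squared-length ratio 2:1); the short ones are alpha_{1,2,4}. The associated Dynkin diagram is a chain of 4 nodes with a double edge at one end; the terminal node there is the unique long simple root (C_4), so the type is C_4 (the algebra sp(8)).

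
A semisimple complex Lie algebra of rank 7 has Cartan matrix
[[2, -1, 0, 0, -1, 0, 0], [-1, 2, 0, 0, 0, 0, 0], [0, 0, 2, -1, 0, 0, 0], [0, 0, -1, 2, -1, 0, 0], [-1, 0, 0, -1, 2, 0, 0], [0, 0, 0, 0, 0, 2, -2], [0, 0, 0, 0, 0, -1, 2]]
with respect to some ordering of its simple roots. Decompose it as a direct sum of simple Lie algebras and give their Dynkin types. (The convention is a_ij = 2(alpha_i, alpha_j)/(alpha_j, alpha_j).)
A5 + B2

The diagram associated to this matrix has two connected components: the simple roots {alpha_1, alpha_2, alpha_3, alpha_4, alpha_5} form a chain of 5 nodes with single edges (A_5), and {alpha_6, alpha_7} form a chain of 2 nodes with a double edge at one end; the terminal node there is the unique short simple root (B_2). A semisimple Lie algebra decomposes uniquely as the direct sum of simple ideals, one per connected component of its Dynkin diagram, so g ≅ A_5 ⊕ B_2 (dimension 35 + 10 = 45).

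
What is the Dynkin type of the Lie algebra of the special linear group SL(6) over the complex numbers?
type A_5

This is sl(6), which has dimension 6^2 - 1 = 35 and rank 6 - 1 = 5 (a Cartan subalgebra is the diagonal traceless matrices). In the classification of classical Lie algebras, the special linear algebra sl(n+1) has type A_n; here n = 5, so the Dynkin diagram is a chain of 5 nodes with single edges (A_5). Hence the type is A_5.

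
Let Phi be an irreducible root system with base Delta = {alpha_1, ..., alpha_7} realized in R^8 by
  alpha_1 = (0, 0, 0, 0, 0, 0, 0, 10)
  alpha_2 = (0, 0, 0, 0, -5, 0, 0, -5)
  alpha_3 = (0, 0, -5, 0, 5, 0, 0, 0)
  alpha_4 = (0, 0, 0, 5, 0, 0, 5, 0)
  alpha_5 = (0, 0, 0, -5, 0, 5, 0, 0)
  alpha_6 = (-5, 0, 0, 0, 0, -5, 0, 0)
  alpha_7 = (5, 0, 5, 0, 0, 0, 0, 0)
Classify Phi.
Compute the Cartan integers a_ij = 2(alpha_i, alpha_j)/(alpha_j, alpha_j); the resulting 7x7 Cartan matrix is
[[2, -2, 0, 0, 0, 0, 0], [-1, 2, -1, 0, 0, 0, 0], [0, -1, 2, 0, 0, 0, -1], [0, 0, 0, 2, -1, 0, 0], [0, 0, 0, -1, 2, -1, 0], [0, 0, 0, 0, -1, 2, -1], [0, 0, -1, 0, 0, -1, 2]].
The roots have two lengths (squared-length ratio 2:1); the short ones are alpha_{2,3,4,5,6,7}. The associated Dynkin diagram is a chain of 7 nodes with a double edge at one end; the terminal node there is the unique long simple root (C_7), so the type is C_7 (the algebra sp(14)).

C_7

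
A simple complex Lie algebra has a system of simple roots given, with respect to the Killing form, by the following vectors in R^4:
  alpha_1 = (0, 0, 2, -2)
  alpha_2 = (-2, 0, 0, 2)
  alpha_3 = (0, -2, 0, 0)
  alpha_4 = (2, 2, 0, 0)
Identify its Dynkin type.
Compute the Cartan integers a_ij = 2(alpha_i, alpha_j)/(alpha_j, alpha_j); the resulting 4x4 Cartan matrix is
[[2, -1, 0, 0], [-1, 2, 0, -1], [0, 0, 2, -1], [0, -1, -2, 2]].
The roots have two lengths (squared-length ratio 2:1); the short ones are alpha_{3}. The associated Dynkin diagram is a chain of 4 nodes with a double edge at one end; the terminal node there is the unique short simple root (B_4), so the type is B_4 (the algebra so(9)).

B_4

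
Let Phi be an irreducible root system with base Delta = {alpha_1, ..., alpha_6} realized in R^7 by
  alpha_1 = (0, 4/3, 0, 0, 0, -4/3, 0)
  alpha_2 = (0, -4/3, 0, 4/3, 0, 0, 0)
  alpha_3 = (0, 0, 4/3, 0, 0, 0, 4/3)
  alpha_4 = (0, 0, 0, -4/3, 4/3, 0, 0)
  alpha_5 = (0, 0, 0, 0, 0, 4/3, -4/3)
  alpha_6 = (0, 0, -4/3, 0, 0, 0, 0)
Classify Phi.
Compute the Cartan integers a_ij = 2(alpha_i, alpha_j)/(alpha_j, alpha_j); the resulting 6x6 Cartan matrix is
[[2, -1, 0, 0, -1, 0], [-1, 2, 0, -1, 0, 0], [0, 0, 2, 0, -1, -2], [0, -1, 0, 2, 0, 0], [-1, 0, -1, 0, 2, 0], [0, 0, -1, 0, 0, 2]].
The roots have two lengths (squared-length ratio 2:1); the short ones are alpha_{6}. The associated Dynkin diagram is a chain of 6 nodes with a double edge at one end; the terminal node there is the unique short simple root (B_6), so the type is B_6 (the algebra so(13)).

B_6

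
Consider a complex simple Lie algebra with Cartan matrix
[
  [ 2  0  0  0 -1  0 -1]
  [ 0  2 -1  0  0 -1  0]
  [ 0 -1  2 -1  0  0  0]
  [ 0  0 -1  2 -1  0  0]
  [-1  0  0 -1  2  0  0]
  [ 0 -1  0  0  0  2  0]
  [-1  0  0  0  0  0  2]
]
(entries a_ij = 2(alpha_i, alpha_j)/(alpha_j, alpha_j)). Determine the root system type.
The matrix has rank 7 with 2's on the diagonal. Reading the off-diagonal entries as Dynkin edges (a single edge where a_ij = a_ji = -1; a double or triple edge where a_ij * a_ji = 2 or 3), the diagram is a chain of 7 nodes with single edges (A_7). One simple-root ordering that puts it in standard form is (alpha_7, alpha_1, alpha_5, alpha_4, alpha_3, alpha_2, alpha_6). So the algebra is type A_7, i.e. sl(8).

A7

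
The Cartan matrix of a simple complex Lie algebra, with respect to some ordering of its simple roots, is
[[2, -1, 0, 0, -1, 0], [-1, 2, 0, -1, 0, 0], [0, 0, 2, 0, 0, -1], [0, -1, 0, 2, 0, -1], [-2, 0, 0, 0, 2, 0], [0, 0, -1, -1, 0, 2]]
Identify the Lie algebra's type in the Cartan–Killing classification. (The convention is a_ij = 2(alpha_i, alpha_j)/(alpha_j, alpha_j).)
The matrix has rank 6 with 2's on the diagonal. Reading the off-diagonal entries as Dynkin edges (a single edge where a_ij = a_ji = -1; a double or triple edge where a_ij * a_ji = 2 or 3), the diagram is a chain of 6 nodes with a double edge at one end; the terminal node there is the unique long simple root (C_6). One simple-root ordering that puts it in standard form is (alpha_3, alpha_6, alpha_4, alpha_2, alpha_1, alpha_5). So the algebra is type C_6, i.e. sp(12).

C6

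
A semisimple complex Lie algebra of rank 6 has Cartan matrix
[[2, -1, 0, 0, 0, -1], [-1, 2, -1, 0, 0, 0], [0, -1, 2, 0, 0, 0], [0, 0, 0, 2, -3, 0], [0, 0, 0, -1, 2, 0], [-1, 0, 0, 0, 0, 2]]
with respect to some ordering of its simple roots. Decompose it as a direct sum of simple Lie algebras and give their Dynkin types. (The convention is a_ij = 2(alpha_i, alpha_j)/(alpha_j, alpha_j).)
type A_4 + type G_2

The diagram associated to this matrix has two connected components: the simple roots {alpha_1, alpha_2, alpha_3, alpha_6} form a chain of 4 nodes with single edges (A_4), and {alpha_4, alpha_5} form two nodes joined by a triple edge (G_2). A semisimple Lie algebra decomposes uniquely as the direct sum of simple ideals, one per connected component of its Dynkin diagram, so g ≅ A_4 ⊕ G_2 (dimension 24 + 14 = 38).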